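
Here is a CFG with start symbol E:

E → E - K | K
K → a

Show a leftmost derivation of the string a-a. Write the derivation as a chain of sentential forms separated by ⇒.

E ⇒ E-K   [E → E - K]
E-K ⇒ K-K   [E → K]
K-K ⇒ a-K   [K → a]
a-K ⇒ a-a   [K → a]

E ⇒ E-K ⇒ K-K ⇒ a-K ⇒ a-a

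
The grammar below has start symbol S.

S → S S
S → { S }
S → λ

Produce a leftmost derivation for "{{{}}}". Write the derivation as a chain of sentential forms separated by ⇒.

S ⇒ SS ⇒ {S}S ⇒ {{S}}S ⇒ {{{S}}}S ⇒ {{{}}}S ⇒ {{{}}}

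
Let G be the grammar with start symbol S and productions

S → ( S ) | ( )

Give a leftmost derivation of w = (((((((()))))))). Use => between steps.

S => (S) => ((S)) => (((S))) => ((((S)))) => (((((S))))) => ((((((S)))))) => (((((((S))))))) => (((((((())))))))

S => (S)   [S → ( S )]
(S) => ((S))   [S → ( S )]
((S)) => (((S)))   [S → ( S )]
(((S))) => ((((S))))   [S → ( S )]
((((S)))) => (((((S)))))   [S → ( S )]
(((((S))))) => ((((((S))))))   [S → ( S )]
((((((S)))))) => (((((((S)))))))   [S → ( S )]
(((((((S))))))) => (((((((())))))))   [S → ( )]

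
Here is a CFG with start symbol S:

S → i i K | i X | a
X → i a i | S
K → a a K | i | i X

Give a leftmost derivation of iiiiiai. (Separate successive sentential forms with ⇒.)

S ⇒ iiK ⇒ iiiX ⇒ iiiS ⇒ iiiiX ⇒ iiiiiai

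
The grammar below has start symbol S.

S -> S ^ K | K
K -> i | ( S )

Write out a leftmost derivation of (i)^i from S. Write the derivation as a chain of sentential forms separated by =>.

S => S^K => K^K => (S)^K => (K)^K => (i)^K => (i)^i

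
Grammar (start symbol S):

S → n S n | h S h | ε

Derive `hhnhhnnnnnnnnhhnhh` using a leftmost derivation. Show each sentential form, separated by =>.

S => hSh   [S → h S h]
hSh => hhShh   [S → h S h]
hhShh => hhnSnhh   [S → n S n]
hhnSnhh => hhnhShnhh   [S → h S h]
hhnhShnhh => hhnhhShhnhh   [S → h S h]
hhnhhShhnhh => hhnhhnSnhhnhh   [S → n S n]
hhnhhnSnhhnhh => hhnhhnnSnnhhnhh   [S → n S n]
hhnhhnnSnnhhnhh => hhnhhnnnSnnnhhnhh   [S → n S n]
hhnhhnnnSnnnhhnhh => hhnhhnnnnSnnnnhhnhh   [S → n S n]
hhnhhnnnnSnnnnhhnhh => hhnhhnnnnnnnnhhnhh   [S → ε]

S=>hSh=>hhShh=>hhnSnhh=>hhnhShnhh=>hhnhhShhnhh=>hhnhhnSnhhnhh=>hhnhhnnSnnhhnhh=>hhnhhnnnSnnnhhnhh=>hhnhhnnnnSnnnnhhnhh=>hhnhhnnnnnnnnhhnhh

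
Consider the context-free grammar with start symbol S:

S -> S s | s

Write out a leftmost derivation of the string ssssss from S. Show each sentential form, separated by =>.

S=>Ss=>Sss=>Ssss=>Sssss=>Ssssss=>ssssss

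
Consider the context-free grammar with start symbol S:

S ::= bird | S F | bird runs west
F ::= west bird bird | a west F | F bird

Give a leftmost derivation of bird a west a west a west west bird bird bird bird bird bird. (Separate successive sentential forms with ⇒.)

S ⇒ S F ⇒ bird F ⇒ bird F bird ⇒ bird F bird bird ⇒ bird a west F bird bird ⇒ bird a west a west F bird bird ⇒ bird a west a west F bird bird bird ⇒ bird a west a west a west F bird bird bird ⇒ bird a west a west a west F bird bird bird bird ⇒ bird a west a west a west west bird bird bird bird bird bird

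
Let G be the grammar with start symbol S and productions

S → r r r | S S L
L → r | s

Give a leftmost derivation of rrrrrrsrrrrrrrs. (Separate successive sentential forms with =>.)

S => SSL   [S → S S L]
SSL => SSLSL   [S → S S L]
SSLSL => SSLSLSL   [S → S S L]
SSLSLSL => rrrSLSLSL   [S → r r r]
rrrSLSLSL => rrrrrrLSLSL   [S → r r r]
rrrrrrLSLSL => rrrrrrsSLSL   [L → s]
rrrrrrsSLSL => rrrrrrsrrrLSL   [S → r r r]
rrrrrrsrrrLSL => rrrrrrsrrrrSL   [L → r]
rrrrrrsrrrrSL => rrrrrrsrrrrrrrL   [S → r r r]
rrrrrrsrrrrrrrL => rrrrrrsrrrrrrrs   [L → s]

S => SSL => SSLSL => SSLSLSL => rrrSLSLSL => rrrrrrLSLSL => rrrrrrsSLSL => rrrrrrsrrrLSL => rrrrrrsrrrrSL => rrrrrrsrrrrrrrL => rrrrrrsrrrrrrrs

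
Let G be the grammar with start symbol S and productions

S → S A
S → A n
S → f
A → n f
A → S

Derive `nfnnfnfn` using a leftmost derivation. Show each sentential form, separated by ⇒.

S ⇒ An ⇒ Sn ⇒ SAn ⇒ SAAn ⇒ AnAAn ⇒ nfnAAn ⇒ nfnnfAn ⇒ nfnnfnfn

S ⇒ An   [S → A n]
An ⇒ Sn   [A → S]
Sn ⇒ SAn   [S → S A]
SAn ⇒ SAAn   [S → S A]
SAAn ⇒ AnAAn   [S → A n]
AnAAn ⇒ nfnAAn   [A → n f]
nfnAAn ⇒ nfnnfAn   [A → n f]
nfnnfAn ⇒ nfnnfnfn   [A → n f]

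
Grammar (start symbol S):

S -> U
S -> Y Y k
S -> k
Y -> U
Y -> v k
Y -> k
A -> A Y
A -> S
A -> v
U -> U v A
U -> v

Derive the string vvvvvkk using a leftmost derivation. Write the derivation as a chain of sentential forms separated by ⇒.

S ⇒ YYk ⇒ UYk ⇒ vYk ⇒ vUk ⇒ vUvAk ⇒ vUvAvAk ⇒ vvvAvAk ⇒ vvvvvAk ⇒ vvvvvSk ⇒ vvvvvkk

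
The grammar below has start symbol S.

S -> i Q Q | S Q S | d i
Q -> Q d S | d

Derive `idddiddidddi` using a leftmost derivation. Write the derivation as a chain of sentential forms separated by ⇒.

S ⇒ SQS ⇒ iQQQS ⇒ iQdSQQS ⇒ iQdSdSQQS ⇒ iddSdSQQS ⇒ idddidSQQS ⇒ idddiddiQQS ⇒ idddiddidQS ⇒ idddiddiddS ⇒ idddiddidddi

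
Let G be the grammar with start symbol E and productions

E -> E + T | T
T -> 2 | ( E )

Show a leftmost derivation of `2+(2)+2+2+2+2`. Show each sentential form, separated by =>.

E => E+T => E+T+T => E+T+T+T => E+T+T+T+T => E+T+T+T+T+T => T+T+T+T+T+T => 2+T+T+T+T+T => 2+(E)+T+T+T+T => 2+(T)+T+T+T+T => 2+(2)+T+T+T+T => 2+(2)+2+T+T+T => 2+(2)+2+2+T+T => 2+(2)+2+2+2+T => 2+(2)+2+2+2+2

E => E+T   [E -> E + T]
E+T => E+T+T   [E -> E + T]
E+T+T => E+T+T+T   [E -> E + T]
E+T+T+T => E+T+T+T+T   [E -> E + T]
E+T+T+T+T => E+T+T+T+T+T   [E -> E + T]
E+T+T+T+T+T => T+T+T+T+T+T   [E -> T]
T+T+T+T+T+T => 2+T+T+T+T+T   [T -> 2]
2+T+T+T+T+T => 2+(E)+T+T+T+T   [T -> ( E )]
2+(E)+T+T+T+T => 2+(T)+T+T+T+T   [E -> T]
2+(T)+T+T+T+T => 2+(2)+T+T+T+T   [T -> 2]
2+(2)+T+T+T+T => 2+(2)+2+T+T+T   [T -> 2]
2+(2)+2+T+T+T => 2+(2)+2+2+T+T   [T -> 2]
2+(2)+2+2+T+T => 2+(2)+2+2+2+T   [T -> 2]
2+(2)+2+2+2+T => 2+(2)+2+2+2+2   [T -> 2]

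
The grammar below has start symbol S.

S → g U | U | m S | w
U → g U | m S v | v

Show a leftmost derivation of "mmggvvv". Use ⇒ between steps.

S ⇒ U   [S → U]
U ⇒ mSv   [U → m S v]
mSv ⇒ mUv   [S → U]
mUv ⇒ mmSvv   [U → m S v]
mmSvv ⇒ mmUvv   [S → U]
mmUvv ⇒ mmgUvv   [U → g U]
mmgUvv ⇒ mmggUvv   [U → g U]
mmggUvv ⇒ mmggvvv   [U → v]

S ⇒ U ⇒ mSv ⇒ mUv ⇒ mmSvv ⇒ mmUvv ⇒ mmgUvv ⇒ mmggUvv ⇒ mmggvvv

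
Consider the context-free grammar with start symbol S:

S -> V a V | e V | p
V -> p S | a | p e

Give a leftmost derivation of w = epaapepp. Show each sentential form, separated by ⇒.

S ⇒ eV   [S -> e V]
eV ⇒ epS   [V -> p S]
epS ⇒ epVaV   [S -> V a V]
epVaV ⇒ epaaV   [V -> a]
epaaV ⇒ epaapS   [V -> p S]
epaapS ⇒ epaapeV   [S -> e V]
epaapeV ⇒ epaapepS   [V -> p S]
epaapepS ⇒ epaapepp   [S -> p]

S ⇒ eV ⇒ epS ⇒ epVaV ⇒ epaaV ⇒ epaapS ⇒ epaapeV ⇒ epaapepS ⇒ epaapepp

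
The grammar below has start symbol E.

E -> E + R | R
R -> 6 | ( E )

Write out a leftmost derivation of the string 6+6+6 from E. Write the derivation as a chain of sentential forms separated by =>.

E=>E+R=>E+R+R=>R+R+R=>6+R+R=>6+6+R=>6+6+6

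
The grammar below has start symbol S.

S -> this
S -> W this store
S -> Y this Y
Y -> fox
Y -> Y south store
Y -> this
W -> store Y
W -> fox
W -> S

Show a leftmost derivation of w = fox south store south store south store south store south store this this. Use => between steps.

S => Y this Y => Y south store this Y => Y south store south store this Y => Y south store south store south store this Y => Y south store south store south store south store this Y => Y south store south store south store south store south store this Y => fox south store south store south store south store south store this Y => fox south store south store south store south store south store this this

S => Y this Y   [S -> Y this Y]
Y this Y => Y south store this Y   [Y -> Y south store]
Y south store this Y => Y south store south store this Y   [Y -> Y south store]
Y south store south store this Y => Y south store south store south store this Y   [Y -> Y south store]
Y south store south store south store this Y => Y south store south store south store south store this Y   [Y -> Y south store]
Y south store south store south store south store this Y => Y south store south store south store south store south store this Y   [Y -> Y south store]
Y south store south store south store south store south store this Y => fox south store south store south store south store south store this Y   [Y -> fox]
fox south store south store south store south store south store this Y => fox south store south store south store south store south store this this   [Y -> this]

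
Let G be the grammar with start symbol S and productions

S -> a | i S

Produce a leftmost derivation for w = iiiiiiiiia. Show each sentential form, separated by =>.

S=>iS=>iiS=>iiiS=>iiiiS=>iiiiiS=>iiiiiiS=>iiiiiiiS=>iiiiiiiiS=>iiiiiiiiiS=>iiiiiiiiia

S => iS   [S -> i S]
iS => iiS   [S -> i S]
iiS => iiiS   [S -> i S]
iiiS => iiiiS   [S -> i S]
iiiiS => iiiiiS   [S -> i S]
iiiiiS => iiiiiiS   [S -> i S]
iiiiiiS => iiiiiiiS   [S -> i S]
iiiiiiiS => iiiiiiiiS   [S -> i S]
iiiiiiiiS => iiiiiiiiiS   [S -> i S]
iiiiiiiiiS => iiiiiiiiia   [S -> a]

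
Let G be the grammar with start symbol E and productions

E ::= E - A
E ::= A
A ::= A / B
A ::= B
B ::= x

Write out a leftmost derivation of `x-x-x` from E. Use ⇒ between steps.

E⇒E-A⇒E-A-A⇒A-A-A⇒B-A-A⇒x-A-A⇒x-B-A⇒x-x-A⇒x-x-B⇒x-x-x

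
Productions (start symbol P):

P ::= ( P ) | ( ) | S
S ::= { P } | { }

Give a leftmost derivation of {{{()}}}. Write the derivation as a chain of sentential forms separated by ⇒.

P ⇒ S ⇒ {P} ⇒ {S} ⇒ {{P}} ⇒ {{S}} ⇒ {{{P}}} ⇒ {{{()}}}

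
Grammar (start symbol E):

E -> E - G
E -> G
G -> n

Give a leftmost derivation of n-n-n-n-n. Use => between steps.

E=>E-G=>E-G-G=>E-G-G-G=>E-G-G-G-G=>G-G-G-G-G=>n-G-G-G-G=>n-n-G-G-G=>n-n-n-G-G=>n-n-n-n-G=>n-n-n-n-n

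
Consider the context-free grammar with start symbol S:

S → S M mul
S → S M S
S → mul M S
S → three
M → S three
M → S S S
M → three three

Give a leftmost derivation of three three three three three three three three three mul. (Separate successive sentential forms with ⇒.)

S ⇒ S M mul ⇒ S M S M mul ⇒ S M S M S M mul ⇒ three M S M S M mul ⇒ three three three S M S M mul ⇒ three three three three M S M mul ⇒ three three three three three three S M mul ⇒ three three three three three three three M mul ⇒ three three three three three three three three three mul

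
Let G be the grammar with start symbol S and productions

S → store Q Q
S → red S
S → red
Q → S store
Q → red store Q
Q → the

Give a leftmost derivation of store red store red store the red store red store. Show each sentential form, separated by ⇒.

S ⇒ store Q Q   [S → store Q Q]
store Q Q ⇒ store red store Q Q   [Q → red store Q]
store red store Q Q ⇒ store red store red store Q Q   [Q → red store Q]
store red store red store Q Q ⇒ store red store red store the Q   [Q → the]
store red store red store the Q ⇒ store red store red store the red store Q   [Q → red store Q]
store red store red store the red store Q ⇒ store red store red store the red store S store   [Q → S store]
store red store red store the red store S store ⇒ store red store red store the red store red store   [S → red]

S ⇒ store Q Q ⇒ store red store Q Q ⇒ store red store red store Q Q ⇒ store red store red store the Q ⇒ store red store red store the red store Q ⇒ store red store red store the red store S store ⇒ store red store red store the red store red store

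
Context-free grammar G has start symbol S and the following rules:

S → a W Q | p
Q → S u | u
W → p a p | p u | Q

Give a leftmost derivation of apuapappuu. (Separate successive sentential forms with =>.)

S => aWQ => apuQ => apuSu => apuaWQu => apuapapQu => apuapapSuu => apuapappuu

S => aWQ   [S → a W Q]
aWQ => apuQ   [W → p u]
apuQ => apuSu   [Q → S u]
apuSu => apuaWQu   [S → a W Q]
apuaWQu => apuapapQu   [W → p a p]
apuapapQu => apuapapSuu   [Q → S u]
apuapapSuu => apuapappuu   [S → p]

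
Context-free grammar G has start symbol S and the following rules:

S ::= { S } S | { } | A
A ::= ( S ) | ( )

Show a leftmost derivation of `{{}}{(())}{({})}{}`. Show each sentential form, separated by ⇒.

S ⇒ {S}S ⇒ {{}}S ⇒ {{}}{S}S ⇒ {{}}{A}S ⇒ {{}}{(S)}S ⇒ {{}}{(A)}S ⇒ {{}}{(())}S ⇒ {{}}{(())}{S}S ⇒ {{}}{(())}{A}S ⇒ {{}}{(())}{(S)}S ⇒ {{}}{(())}{({})}S ⇒ {{}}{(())}{({})}{}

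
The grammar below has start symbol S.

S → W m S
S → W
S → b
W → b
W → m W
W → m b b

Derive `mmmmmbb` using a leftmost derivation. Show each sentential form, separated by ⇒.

S ⇒ W ⇒ mW ⇒ mmW ⇒ mmmW ⇒ mmmmW ⇒ mmmmmbb

S ⇒ W   [S → W]
W ⇒ mW   [W → m W]
mW ⇒ mmW   [W → m W]
mmW ⇒ mmmW   [W → m W]
mmmW ⇒ mmmmW   [W → m W]
mmmmW ⇒ mmmmmbb   [W → m b b]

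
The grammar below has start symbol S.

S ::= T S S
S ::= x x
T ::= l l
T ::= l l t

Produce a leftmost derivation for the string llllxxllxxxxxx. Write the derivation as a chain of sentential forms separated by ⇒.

S ⇒ TSS ⇒ llSS ⇒ llTSSS ⇒ llllSSS ⇒ llllxxSS ⇒ llllxxTSSS ⇒ llllxxllSSS ⇒ llllxxllxxSS ⇒ llllxxllxxxxS ⇒ llllxxllxxxxxx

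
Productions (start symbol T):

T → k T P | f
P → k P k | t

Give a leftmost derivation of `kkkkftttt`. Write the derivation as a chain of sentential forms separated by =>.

T => kTP   [T → k T P]
kTP => kkTPP   [T → k T P]
kkTPP => kkkTPPP   [T → k T P]
kkkTPPP => kkkkTPPPP   [T → k T P]
kkkkTPPPP => kkkkfPPPP   [T → f]
kkkkfPPPP => kkkkftPPP   [P → t]
kkkkftPPP => kkkkfttPP   [P → t]
kkkkfttPP => kkkkftttP   [P → t]
kkkkftttP => kkkkftttt   [P → t]

T => kTP => kkTPP => kkkTPPP => kkkkTPPPP => kkkkfPPPP => kkkkftPPP => kkkkfttPP => kkkkftttP => kkkkftttt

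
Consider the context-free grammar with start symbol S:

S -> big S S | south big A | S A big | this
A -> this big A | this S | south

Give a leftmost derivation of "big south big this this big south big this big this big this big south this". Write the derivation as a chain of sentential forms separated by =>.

S => big S S   [S -> big S S]
big S S => big south big A S   [S -> south big A]
big south big A S => big south big this S S   [A -> this S]
big south big this S S => big south big this this S   [S -> this]
big south big this this S => big south big this this big S S   [S -> big S S]
big south big this this big S S => big south big this this big south big A S   [S -> south big A]
big south big this this big south big A S => big south big this this big south big this big A S   [A -> this big A]
big south big this this big south big this big A S => big south big this this big south big this big this big A S   [A -> this big A]
big south big this this big south big this big this big A S => big south big this this big south big this big this big this big A S   [A -> this big A]
big south big this this big south big this big this big this big A S => big south big this this big south big this big this big this big south S   [A -> south]
big south big this this big south big this big this big this big south S => big south big this this big south big this big this big this big south this   [S -> this]

S => big S S => big south big A S => big south big this S S => big south big this this S => big south big this this big S S => big south big this this big south big A S => big south big this this big south big this big A S => big south big this this big south big this big this big A S => big south big this this big south big this big this big this big A S => big south big this this big south big this big this big this big south S => big south big this this big south big this big this big this big south this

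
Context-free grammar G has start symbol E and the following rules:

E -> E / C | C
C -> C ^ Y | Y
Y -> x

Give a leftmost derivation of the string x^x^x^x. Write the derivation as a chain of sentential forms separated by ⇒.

E ⇒ C ⇒ C^Y ⇒ C^Y^Y ⇒ C^Y^Y^Y ⇒ Y^Y^Y^Y ⇒ x^Y^Y^Y ⇒ x^x^Y^Y ⇒ x^x^x^Y ⇒ x^x^x^x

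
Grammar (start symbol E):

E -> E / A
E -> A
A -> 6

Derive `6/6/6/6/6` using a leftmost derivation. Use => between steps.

E => E/A => E/A/A => E/A/A/A => E/A/A/A/A => A/A/A/A/A => 6/A/A/A/A => 6/6/A/A/A => 6/6/6/A/A => 6/6/6/6/A => 6/6/6/6/6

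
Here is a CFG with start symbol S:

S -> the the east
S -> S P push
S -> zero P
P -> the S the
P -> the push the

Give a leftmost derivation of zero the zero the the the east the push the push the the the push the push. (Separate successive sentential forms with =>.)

S => S P push => zero P P push => zero the S the P push => zero the zero P the P push => zero the zero the S the the P push => zero the zero the S P push the the P push => zero the zero the the the east P push the the P push => zero the zero the the the east the push the push the the P push => zero the zero the the the east the push the push the the the push the push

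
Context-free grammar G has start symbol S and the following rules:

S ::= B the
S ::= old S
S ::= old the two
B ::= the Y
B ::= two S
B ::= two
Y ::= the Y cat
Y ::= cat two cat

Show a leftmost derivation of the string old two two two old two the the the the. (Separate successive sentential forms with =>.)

S => old S => old B the => old two S the => old two B the the => old two two S the the => old two two B the the the => old two two two S the the the => old two two two old S the the the => old two two two old B the the the the => old two two two old two the the the the

S => old S   [S ::= old S]
old S => old B the   [S ::= B the]
old B the => old two S the   [B ::= two S]
old two S the => old two B the the   [S ::= B the]
old two B the the => old two two S the the   [B ::= two S]
old two two S the the => old two two B the the the   [S ::= B the]
old two two B the the the => old two two two S the the the   [B ::= two S]
old two two two S the the the => old two two two old S the the the   [S ::= old S]
old two two two old S the the the => old two two two old B the the the the   [S ::= B the]
old two two two old B the the the the => old two two two old two the the the the   [B ::= two]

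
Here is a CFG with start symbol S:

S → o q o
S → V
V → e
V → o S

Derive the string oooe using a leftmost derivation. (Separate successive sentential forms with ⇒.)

S ⇒ V   [S → V]
V ⇒ oS   [V → o S]
oS ⇒ oV   [S → V]
oV ⇒ ooS   [V → o S]
ooS ⇒ ooV   [S → V]
ooV ⇒ oooS   [V → o S]
oooS ⇒ oooV   [S → V]
oooV ⇒ oooe   [V → e]

S ⇒ V ⇒ oS ⇒ oV ⇒ ooS ⇒ ooV ⇒ oooS ⇒ oooV ⇒ oooe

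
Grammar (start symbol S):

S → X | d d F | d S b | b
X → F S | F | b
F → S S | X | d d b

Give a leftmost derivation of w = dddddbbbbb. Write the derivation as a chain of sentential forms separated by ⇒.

S ⇒ dSb   [S → d S b]
dSb ⇒ dddFb   [S → d d F]
dddFb ⇒ dddSSb   [F → S S]
dddSSb ⇒ dddXSb   [S → X]
dddXSb ⇒ dddFSSb   [X → F S]
dddFSSb ⇒ dddSSSSb   [F → S S]
dddSSSSb ⇒ dddXSSSb   [S → X]
dddXSSSb ⇒ dddFSSSb   [X → F]
dddFSSSb ⇒ dddddbSSSb   [F → d d b]
dddddbSSSb ⇒ dddddbbSSb   [S → b]
dddddbbSSb ⇒ dddddbbbSb   [S → b]
dddddbbbSb ⇒ dddddbbbbb   [S → b]

S ⇒ dSb ⇒ dddFb ⇒ dddSSb ⇒ dddXSb ⇒ dddFSSb ⇒ dddSSSSb ⇒ dddXSSSb ⇒ dddFSSSb ⇒ dddddbSSSb ⇒ dddddbbSSb ⇒ dddddbbbSb ⇒ dddddbbbbb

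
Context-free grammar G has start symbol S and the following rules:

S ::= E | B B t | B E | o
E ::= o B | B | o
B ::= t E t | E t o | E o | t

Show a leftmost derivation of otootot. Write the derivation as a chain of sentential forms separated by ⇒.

S ⇒ E ⇒ oB ⇒ otEt ⇒ otoBt ⇒ otoEtot ⇒ otootot

S ⇒ E   [S ::= E]
E ⇒ oB   [E ::= o B]
oB ⇒ otEt   [B ::= t E t]
otEt ⇒ otoBt   [E ::= o B]
otoBt ⇒ otoEtot   [B ::= E t o]
otoEtot ⇒ otootot   [E ::= o]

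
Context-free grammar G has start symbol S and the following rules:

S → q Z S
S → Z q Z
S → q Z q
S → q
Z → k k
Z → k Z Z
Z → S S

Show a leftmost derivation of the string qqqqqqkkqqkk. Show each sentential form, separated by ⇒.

S⇒ZqZ⇒SSqZ⇒ZqZSqZ⇒SSqZSqZ⇒qZqSqZSqZ⇒qSSqSqZSqZ⇒qqSqSqZSqZ⇒qqqqSqZSqZ⇒qqqqqqZSqZ⇒qqqqqqkkSqZ⇒qqqqqqkkqqZ⇒qqqqqqkkqqkk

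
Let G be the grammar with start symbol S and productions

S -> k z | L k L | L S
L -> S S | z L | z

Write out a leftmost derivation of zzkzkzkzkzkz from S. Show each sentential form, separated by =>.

S => LkL => SSkL => LkLSkL => zLkLSkL => zzkLSkL => zzkSSSkL => zzkLkLSSkL => zzkzkLSSkL => zzkzkzSSkL => zzkzkzkzSkL => zzkzkzkzkzkL => zzkzkzkzkzkz

S => LkL   [S -> L k L]
LkL => SSkL   [L -> S S]
SSkL => LkLSkL   [S -> L k L]
LkLSkL => zLkLSkL   [L -> z L]
zLkLSkL => zzkLSkL   [L -> z]
zzkLSkL => zzkSSSkL   [L -> S S]
zzkSSSkL => zzkLkLSSkL   [S -> L k L]
zzkLkLSSkL => zzkzkLSSkL   [L -> z]
zzkzkLSSkL => zzkzkzSSkL   [L -> z]
zzkzkzSSkL => zzkzkzkzSkL   [S -> k z]
zzkzkzkzSkL => zzkzkzkzkzkL   [S -> k z]
zzkzkzkzkzkL => zzkzkzkzkzkz   [L -> z]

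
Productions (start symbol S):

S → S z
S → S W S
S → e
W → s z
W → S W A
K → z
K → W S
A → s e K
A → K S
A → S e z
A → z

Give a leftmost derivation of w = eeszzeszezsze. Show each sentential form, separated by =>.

S => SWS => SzWS => SWSzWS => SWSWSzWS => eWSWSzWS => eSWASWSzWS => eeWASWSzWS => eeszASWSzWS => eeszzSWSzWS => eeszzeWSzWS => eeszzeszSzWS => eeszzeszezWS => eeszzeszezszS => eeszzeszezsze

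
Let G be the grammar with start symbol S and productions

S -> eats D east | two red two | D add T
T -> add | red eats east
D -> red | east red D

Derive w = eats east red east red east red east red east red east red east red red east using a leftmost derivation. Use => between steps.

S => eats D east   [S -> eats D east]
eats D east => eats east red D east   [D -> east red D]
eats east red D east => eats east red east red D east   [D -> east red D]
eats east red east red D east => eats east red east red east red D east   [D -> east red D]
eats east red east red east red D east => eats east red east red east red east red D east   [D -> east red D]
eats east red east red east red east red D east => eats east red east red east red east red east red D east   [D -> east red D]
eats east red east red east red east red east red D east => eats east red east red east red east red east red east red D east   [D -> east red D]
eats east red east red east red east red east red east red D east => eats east red east red east red east red east red east red east red D east   [D -> east red D]
eats east red east red east red east red east red east red east red D east => eats east red east red east red east red east red east red east red red east   [D -> red]

S => eats D east => eats east red D east => eats east red east red D east => eats east red east red east red D east => eats east red east red east red east red D east => eats east red east red east red east red east red D east => eats east red east red east red east red east red east red D east => eats east red east red east red east red east red east red east red D east => eats east red east red east red east red east red east red east red red east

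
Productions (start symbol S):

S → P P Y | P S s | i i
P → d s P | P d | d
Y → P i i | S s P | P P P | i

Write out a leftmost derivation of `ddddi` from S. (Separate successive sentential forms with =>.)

S => PPY => PdPY => PddPY => dddPY => ddddY => ddddi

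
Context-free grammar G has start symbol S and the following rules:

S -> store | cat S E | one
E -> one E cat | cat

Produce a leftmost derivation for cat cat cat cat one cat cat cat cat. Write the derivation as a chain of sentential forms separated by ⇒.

S ⇒ cat S E   [S -> cat S E]
cat S E ⇒ cat cat S E E   [S -> cat S E]
cat cat S E E ⇒ cat cat cat S E E E   [S -> cat S E]
cat cat cat S E E E ⇒ cat cat cat cat S E E E E   [S -> cat S E]
cat cat cat cat S E E E E ⇒ cat cat cat cat one E E E E   [S -> one]
cat cat cat cat one E E E E ⇒ cat cat cat cat one cat E E E   [E -> cat]
cat cat cat cat one cat E E E ⇒ cat cat cat cat one cat cat E E   [E -> cat]
cat cat cat cat one cat cat E E ⇒ cat cat cat cat one cat cat cat E   [E -> cat]
cat cat cat cat one cat cat cat E ⇒ cat cat cat cat one cat cat cat cat   [E -> cat]

S ⇒ cat S E ⇒ cat cat S E E ⇒ cat cat cat S E E E ⇒ cat cat cat cat S E E E E ⇒ cat cat cat cat one E E E E ⇒ cat cat cat cat one cat E E E ⇒ cat cat cat cat one cat cat E E ⇒ cat cat cat cat one cat cat cat E ⇒ cat cat cat cat one cat cat cat cat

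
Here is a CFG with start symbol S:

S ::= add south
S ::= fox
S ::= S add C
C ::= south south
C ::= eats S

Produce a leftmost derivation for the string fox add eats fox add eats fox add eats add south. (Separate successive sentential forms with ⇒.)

S ⇒ S add C ⇒ S add C add C ⇒ S add C add C add C ⇒ fox add C add C add C ⇒ fox add eats S add C add C ⇒ fox add eats fox add C add C ⇒ fox add eats fox add eats S add C ⇒ fox add eats fox add eats fox add C ⇒ fox add eats fox add eats fox add eats S ⇒ fox add eats fox add eats fox add eats add south

S ⇒ S add C   [S ::= S add C]
S add C ⇒ S add C add C   [S ::= S add C]
S add C add C ⇒ S add C add C add C   [S ::= S add C]
S add C add C add C ⇒ fox add C add C add C   [S ::= fox]
fox add C add C add C ⇒ fox add eats S add C add C   [C ::= eats S]
fox add eats S add C add C ⇒ fox add eats fox add C add C   [S ::= fox]
fox add eats fox add C add C ⇒ fox add eats fox add eats S add C   [C ::= eats S]
fox add eats fox add eats S add C ⇒ fox add eats fox add eats fox add C   [S ::= fox]
fox add eats fox add eats fox add C ⇒ fox add eats fox add eats fox add eats S   [C ::= eats S]
fox add eats fox add eats fox add eats S ⇒ fox add eats fox add eats fox add eats add south   [S ::= add south]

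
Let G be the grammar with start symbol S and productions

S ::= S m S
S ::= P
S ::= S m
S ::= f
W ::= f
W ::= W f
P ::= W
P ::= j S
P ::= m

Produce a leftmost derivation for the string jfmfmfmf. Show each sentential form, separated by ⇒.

S ⇒ SmS ⇒ SmSmS ⇒ PmSmS ⇒ jSmSmS ⇒ jfmSmS ⇒ jfmSmSmS ⇒ jfmfmSmS ⇒ jfmfmfmS ⇒ jfmfmfmf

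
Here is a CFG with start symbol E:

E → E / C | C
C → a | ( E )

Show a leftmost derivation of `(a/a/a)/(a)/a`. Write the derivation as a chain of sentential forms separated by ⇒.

E ⇒ E/C ⇒ E/C/C ⇒ C/C/C ⇒ (E)/C/C ⇒ (E/C)/C/C ⇒ (E/C/C)/C/C ⇒ (C/C/C)/C/C ⇒ (a/C/C)/C/C ⇒ (a/a/C)/C/C ⇒ (a/a/a)/C/C ⇒ (a/a/a)/(E)/C ⇒ (a/a/a)/(C)/C ⇒ (a/a/a)/(a)/C ⇒ (a/a/a)/(a)/a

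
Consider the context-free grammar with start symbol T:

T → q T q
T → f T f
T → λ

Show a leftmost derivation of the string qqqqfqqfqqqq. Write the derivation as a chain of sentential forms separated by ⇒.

T ⇒ qTq ⇒ qqTqq ⇒ qqqTqqq ⇒ qqqqTqqqq ⇒ qqqqfTfqqqq ⇒ qqqqfqTqfqqqq ⇒ qqqqfqqfqqqq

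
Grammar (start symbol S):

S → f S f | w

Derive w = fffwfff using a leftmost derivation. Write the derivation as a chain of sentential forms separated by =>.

S=>fSf=>ffSff=>fffSfff=>fffwfff

S => fSf   [S → f S f]
fSf => ffSff   [S → f S f]
ffSff => fffSfff   [S → f S f]
fffSfff => fffwfff   [S → w]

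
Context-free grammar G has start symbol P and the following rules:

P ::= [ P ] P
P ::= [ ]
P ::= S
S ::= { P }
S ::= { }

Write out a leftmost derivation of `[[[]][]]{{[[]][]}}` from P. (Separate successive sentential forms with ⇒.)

P ⇒ [P]P ⇒ [[P]P]P ⇒ [[[]]P]P ⇒ [[[]][]]P ⇒ [[[]][]]S ⇒ [[[]][]]{P} ⇒ [[[]][]]{S} ⇒ [[[]][]]{{P}} ⇒ [[[]][]]{{[P]P}} ⇒ [[[]][]]{{[[]]P}} ⇒ [[[]][]]{{[[]][]}}

P ⇒ [P]P   [P ::= [ P ] P]
[P]P ⇒ [[P]P]P   [P ::= [ P ] P]
[[P]P]P ⇒ [[[]]P]P   [P ::= [ ]]
[[[]]P]P ⇒ [[[]][]]P   [P ::= [ ]]
[[[]][]]P ⇒ [[[]][]]S   [P ::= S]
[[[]][]]S ⇒ [[[]][]]{P}   [S ::= { P }]
[[[]][]]{P} ⇒ [[[]][]]{S}   [P ::= S]
[[[]][]]{S} ⇒ [[[]][]]{{P}}   [S ::= { P }]
[[[]][]]{{P}} ⇒ [[[]][]]{{[P]P}}   [P ::= [ P ] P]
[[[]][]]{{[P]P}} ⇒ [[[]][]]{{[[]]P}}   [P ::= [ ]]
[[[]][]]{{[[]]P}} ⇒ [[[]][]]{{[[]][]}}   [P ::= [ ]]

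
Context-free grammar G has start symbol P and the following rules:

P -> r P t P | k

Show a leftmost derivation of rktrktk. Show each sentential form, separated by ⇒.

P ⇒ rPtP ⇒ rktP ⇒ rktrPtP ⇒ rktrktP ⇒ rktrktk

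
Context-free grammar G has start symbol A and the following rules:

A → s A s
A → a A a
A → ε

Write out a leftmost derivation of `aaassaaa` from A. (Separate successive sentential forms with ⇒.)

A ⇒ aAa ⇒ aaAaa ⇒ aaaAaaa ⇒ aaasAsaaa ⇒ aaassaaa

A ⇒ aAa   [A → a A a]
aAa ⇒ aaAaa   [A → a A a]
aaAaa ⇒ aaaAaaa   [A → a A a]
aaaAaaa ⇒ aaasAsaaa   [A → s A s]
aaasAsaaa ⇒ aaassaaa   [A → ε]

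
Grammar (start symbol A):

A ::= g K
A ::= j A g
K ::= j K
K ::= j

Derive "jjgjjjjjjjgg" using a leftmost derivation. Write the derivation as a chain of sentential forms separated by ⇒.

A ⇒ jAg ⇒ jjAgg ⇒ jjgKgg ⇒ jjgjKgg ⇒ jjgjjKgg ⇒ jjgjjjKgg ⇒ jjgjjjjKgg ⇒ jjgjjjjjKgg ⇒ jjgjjjjjjKgg ⇒ jjgjjjjjjjgg

A ⇒ jAg   [A ::= j A g]
jAg ⇒ jjAgg   [A ::= j A g]
jjAgg ⇒ jjgKgg   [A ::= g K]
jjgKgg ⇒ jjgjKgg   [K ::= j K]
jjgjKgg ⇒ jjgjjKgg   [K ::= j K]
jjgjjKgg ⇒ jjgjjjKgg   [K ::= j K]
jjgjjjKgg ⇒ jjgjjjjKgg   [K ::= j K]
jjgjjjjKgg ⇒ jjgjjjjjKgg   [K ::= j K]
jjgjjjjjKgg ⇒ jjgjjjjjjKgg   [K ::= j K]
jjgjjjjjjKgg ⇒ jjgjjjjjjjgg   [K ::= j]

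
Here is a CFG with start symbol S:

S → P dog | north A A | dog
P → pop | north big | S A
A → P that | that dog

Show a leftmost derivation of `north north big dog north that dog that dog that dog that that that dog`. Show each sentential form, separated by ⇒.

S ⇒ north A A ⇒ north P that A ⇒ north S A that A ⇒ north P dog A that A ⇒ north north big dog A that A ⇒ north north big dog P that that A ⇒ north north big dog S A that that A ⇒ north north big dog north A A A that that A ⇒ north north big dog north that dog A A that that A ⇒ north north big dog north that dog that dog A that that A ⇒ north north big dog north that dog that dog that dog that that A ⇒ north north big dog north that dog that dog that dog that that that dog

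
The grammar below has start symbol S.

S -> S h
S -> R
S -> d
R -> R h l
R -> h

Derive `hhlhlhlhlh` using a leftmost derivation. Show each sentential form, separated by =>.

S => Sh   [S -> S h]
Sh => Rh   [S -> R]
Rh => Rhlh   [R -> R h l]
Rhlh => Rhlhlh   [R -> R h l]
Rhlhlh => Rhlhlhlh   [R -> R h l]
Rhlhlhlh => Rhlhlhlhlh   [R -> R h l]
Rhlhlhlhlh => hhlhlhlhlh   [R -> h]

S => Sh => Rh => Rhlh => Rhlhlh => Rhlhlhlh => Rhlhlhlhlh => hhlhlhlhlh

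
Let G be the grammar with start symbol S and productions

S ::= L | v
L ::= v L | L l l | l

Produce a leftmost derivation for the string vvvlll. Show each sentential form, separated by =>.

S=>L=>Lll=>vLll=>vvLll=>vvvLll=>vvvlll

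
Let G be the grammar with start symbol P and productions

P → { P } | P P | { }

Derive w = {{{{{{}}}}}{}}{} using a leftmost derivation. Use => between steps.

P => PP   [P → P P]
PP => {P}P   [P → { P }]
{P}P => {PP}P   [P → P P]
{PP}P => {{P}P}P   [P → { P }]
{{P}P}P => {{{P}}P}P   [P → { P }]
{{{P}}P}P => {{{{P}}}P}P   [P → { P }]
{{{{P}}}P}P => {{{{{P}}}}P}P   [P → { P }]
{{{{{P}}}}P}P => {{{{{{}}}}}P}P   [P → { }]
{{{{{{}}}}}P}P => {{{{{{}}}}}{}}P   [P → { }]
{{{{{{}}}}}{}}P => {{{{{{}}}}}{}}{}   [P → { }]

P => PP => {P}P => {PP}P => {{P}P}P => {{{P}}P}P => {{{{P}}}P}P => {{{{{P}}}}P}P => {{{{{{}}}}}P}P => {{{{{{}}}}}{}}P => {{{{{{}}}}}{}}{}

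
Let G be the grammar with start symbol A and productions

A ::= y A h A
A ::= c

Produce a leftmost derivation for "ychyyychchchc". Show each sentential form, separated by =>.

A => yAhA => ychA => ychyAhA => ychyyAhAhA => ychyyyAhAhAhA => ychyyychAhAhA => ychyyychchAhA => ychyyychchchA => ychyyychchchc

A => yAhA   [A ::= y A h A]
yAhA => ychA   [A ::= c]
ychA => ychyAhA   [A ::= y A h A]
ychyAhA => ychyyAhAhA   [A ::= y A h A]
ychyyAhAhA => ychyyyAhAhAhA   [A ::= y A h A]
ychyyyAhAhAhA => ychyyychAhAhA   [A ::= c]
ychyyychAhAhA => ychyyychchAhA   [A ::= c]
ychyyychchAhA => ychyyychchchA   [A ::= c]
ychyyychchchA => ychyyychchchc   [A ::= c]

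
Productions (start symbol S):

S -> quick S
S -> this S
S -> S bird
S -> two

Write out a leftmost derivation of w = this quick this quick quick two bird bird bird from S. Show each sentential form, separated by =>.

S => this S => this S bird => this S bird bird => this quick S bird bird => this quick this S bird bird => this quick this S bird bird bird => this quick this quick S bird bird bird => this quick this quick quick S bird bird bird => this quick this quick quick two bird bird bird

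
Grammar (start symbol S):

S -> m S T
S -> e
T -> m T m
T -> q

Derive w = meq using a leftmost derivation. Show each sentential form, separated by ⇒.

S ⇒ mST ⇒ meT ⇒ meq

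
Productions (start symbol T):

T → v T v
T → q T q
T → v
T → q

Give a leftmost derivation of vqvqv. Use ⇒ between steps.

T ⇒ vTv   [T → v T v]
vTv ⇒ vqTqv   [T → q T q]
vqTqv ⇒ vqvqv   [T → v]

T ⇒ vTv ⇒ vqTqv ⇒ vqvqv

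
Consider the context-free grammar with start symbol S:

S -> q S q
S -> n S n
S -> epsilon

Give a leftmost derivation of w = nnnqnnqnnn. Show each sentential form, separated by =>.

S=>nSn=>nnSnn=>nnnSnnn=>nnnqSqnnn=>nnnqnSnqnnn=>nnnqnnqnnn

S => nSn   [S -> n S n]
nSn => nnSnn   [S -> n S n]
nnSnn => nnnSnnn   [S -> n S n]
nnnSnnn => nnnqSqnnn   [S -> q S q]
nnnqSqnnn => nnnqnSnqnnn   [S -> n S n]
nnnqnSnqnnn => nnnqnnqnnn   [S -> epsilon]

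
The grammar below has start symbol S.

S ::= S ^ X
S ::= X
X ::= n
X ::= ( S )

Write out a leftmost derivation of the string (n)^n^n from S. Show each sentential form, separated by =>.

S => S^X   [S ::= S ^ X]
S^X => S^X^X   [S ::= S ^ X]
S^X^X => X^X^X   [S ::= X]
X^X^X => (S)^X^X   [X ::= ( S )]
(S)^X^X => (X)^X^X   [S ::= X]
(X)^X^X => (n)^X^X   [X ::= n]
(n)^X^X => (n)^n^X   [X ::= n]
(n)^n^X => (n)^n^n   [X ::= n]

S => S^X => S^X^X => X^X^X => (S)^X^X => (X)^X^X => (n)^X^X => (n)^n^X => (n)^n^n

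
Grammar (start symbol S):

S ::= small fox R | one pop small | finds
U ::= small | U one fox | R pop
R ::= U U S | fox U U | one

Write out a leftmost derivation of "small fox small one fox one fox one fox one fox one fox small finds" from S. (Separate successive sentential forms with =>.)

S => small fox R => small fox U U S => small fox U one fox U S => small fox U one fox one fox U S => small fox U one fox one fox one fox U S => small fox U one fox one fox one fox one fox U S => small fox U one fox one fox one fox one fox one fox U S => small fox small one fox one fox one fox one fox one fox U S => small fox small one fox one fox one fox one fox one fox small S => small fox small one fox one fox one fox one fox one fox small finds

S => small fox R   [S ::= small fox R]
small fox R => small fox U U S   [R ::= U U S]
small fox U U S => small fox U one fox U S   [U ::= U one fox]
small fox U one fox U S => small fox U one fox one fox U S   [U ::= U one fox]
small fox U one fox one fox U S => small fox U one fox one fox one fox U S   [U ::= U one fox]
small fox U one fox one fox one fox U S => small fox U one fox one fox one fox one fox U S   [U ::= U one fox]
small fox U one fox one fox one fox one fox U S => small fox U one fox one fox one fox one fox one fox U S   [U ::= U one fox]
small fox U one fox one fox one fox one fox one fox U S => small fox small one fox one fox one fox one fox one fox U S   [U ::= small]
small fox small one fox one fox one fox one fox one fox U S => small fox small one fox one fox one fox one fox one fox small S   [U ::= small]
small fox small one fox one fox one fox one fox one fox small S => small fox small one fox one fox one fox one fox one fox small finds   [S ::= finds]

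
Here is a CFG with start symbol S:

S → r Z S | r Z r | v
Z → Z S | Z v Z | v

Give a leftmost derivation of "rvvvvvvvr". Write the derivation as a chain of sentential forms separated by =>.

S => rZr => rZSr => rZSSr => rZSSSr => rZvZSSSr => rZSvZSSSr => rvSvZSSSr => rvvvZSSSr => rvvvvSSSr => rvvvvvSSr => rvvvvvvSr => rvvvvvvvr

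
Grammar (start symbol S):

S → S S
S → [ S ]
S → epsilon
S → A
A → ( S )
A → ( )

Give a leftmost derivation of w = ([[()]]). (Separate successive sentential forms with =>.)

S => A   [S → A]
A => (S)   [A → ( S )]
(S) => ([S])   [S → [ S ]]
([S]) => ([[S]])   [S → [ S ]]
([[S]]) => ([[SS]])   [S → S S]
([[SS]]) => ([[SSS]])   [S → S S]
([[SSS]]) => ([[ASS]])   [S → A]
([[ASS]]) => ([[()SS]])   [A → ( )]
([[()SS]]) => ([[()S]])   [S → epsilon]
([[()S]]) => ([[()]])   [S → epsilon]

S => A => (S) => ([S]) => ([[S]]) => ([[SS]]) => ([[SSS]]) => ([[ASS]]) => ([[()SS]]) => ([[()S]]) => ([[()]])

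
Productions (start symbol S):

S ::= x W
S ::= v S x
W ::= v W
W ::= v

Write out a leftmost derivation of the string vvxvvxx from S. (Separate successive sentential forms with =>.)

S => vSx => vvSxx => vvxWxx => vvxvWxx => vvxvvxx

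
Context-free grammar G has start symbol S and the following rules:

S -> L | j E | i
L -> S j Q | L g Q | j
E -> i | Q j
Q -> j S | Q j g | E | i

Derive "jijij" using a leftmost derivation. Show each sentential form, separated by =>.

S=>L=>SjQ=>jEjQ=>jijQ=>jijE=>jijQj=>jijEj=>jijij

S => L   [S -> L]
L => SjQ   [L -> S j Q]
SjQ => jEjQ   [S -> j E]
jEjQ => jijQ   [E -> i]
jijQ => jijE   [Q -> E]
jijE => jijQj   [E -> Q j]
jijQj => jijEj   [Q -> E]
jijEj => jijij   [E -> i]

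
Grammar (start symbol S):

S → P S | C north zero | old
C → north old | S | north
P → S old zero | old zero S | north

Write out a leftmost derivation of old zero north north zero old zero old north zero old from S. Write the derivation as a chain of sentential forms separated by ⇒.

S ⇒ P S ⇒ old zero S S ⇒ old zero P S S ⇒ old zero S old zero S S ⇒ old zero C north zero old zero S S ⇒ old zero north north zero old zero S S ⇒ old zero north north zero old zero C north zero S ⇒ old zero north north zero old zero S north zero S ⇒ old zero north north zero old zero old north zero S ⇒ old zero north north zero old zero old north zero old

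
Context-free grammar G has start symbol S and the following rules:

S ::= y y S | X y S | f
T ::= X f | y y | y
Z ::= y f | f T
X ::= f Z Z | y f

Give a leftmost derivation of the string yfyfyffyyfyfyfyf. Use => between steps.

S => XyS => yfyS => yfyXyS => yfyfZZyS => yfyfyfZyS => yfyfyffTyS => yfyfyffyyS => yfyfyffyyXyS => yfyfyffyyfZZyS => yfyfyffyyfyfZyS => yfyfyffyyfyfyfyS => yfyfyffyyfyfyfyf

S => XyS   [S ::= X y S]
XyS => yfyS   [X ::= y f]
yfyS => yfyXyS   [S ::= X y S]
yfyXyS => yfyfZZyS   [X ::= f Z Z]
yfyfZZyS => yfyfyfZyS   [Z ::= y f]
yfyfyfZyS => yfyfyffTyS   [Z ::= f T]
yfyfyffTyS => yfyfyffyyS   [T ::= y]
yfyfyffyyS => yfyfyffyyXyS   [S ::= X y S]
yfyfyffyyXyS => yfyfyffyyfZZyS   [X ::= f Z Z]
yfyfyffyyfZZyS => yfyfyffyyfyfZyS   [Z ::= y f]
yfyfyffyyfyfZyS => yfyfyffyyfyfyfyS   [Z ::= y f]
yfyfyffyyfyfyfyS => yfyfyffyyfyfyfyf   [S ::= f]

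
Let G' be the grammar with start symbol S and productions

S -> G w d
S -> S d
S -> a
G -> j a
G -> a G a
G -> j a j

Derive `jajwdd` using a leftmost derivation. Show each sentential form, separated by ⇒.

S ⇒ Sd ⇒ Gwdd ⇒ jajwdd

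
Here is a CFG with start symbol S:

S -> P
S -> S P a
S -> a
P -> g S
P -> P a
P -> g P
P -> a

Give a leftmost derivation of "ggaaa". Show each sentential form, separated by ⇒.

S⇒SPa⇒PPa⇒gPPa⇒ggSPa⇒ggaPa⇒ggaaa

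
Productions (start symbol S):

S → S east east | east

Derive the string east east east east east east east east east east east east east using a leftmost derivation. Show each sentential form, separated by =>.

S => S east east   [S → S east east]
S east east => S east east east east   [S → S east east]
S east east east east => S east east east east east east   [S → S east east]
S east east east east east east => S east east east east east east east east   [S → S east east]
S east east east east east east east east => S east east east east east east east east east east   [S → S east east]
S east east east east east east east east east east => S east east east east east east east east east east east east   [S → S east east]
S east east east east east east east east east east east east => east east east east east east east east east east east east east   [S → east]

S => S east east => S east east east east => S east east east east east east => S east east east east east east east east => S east east east east east east east east east east => S east east east east east east east east east east east east => east east east east east east east east east east east east east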